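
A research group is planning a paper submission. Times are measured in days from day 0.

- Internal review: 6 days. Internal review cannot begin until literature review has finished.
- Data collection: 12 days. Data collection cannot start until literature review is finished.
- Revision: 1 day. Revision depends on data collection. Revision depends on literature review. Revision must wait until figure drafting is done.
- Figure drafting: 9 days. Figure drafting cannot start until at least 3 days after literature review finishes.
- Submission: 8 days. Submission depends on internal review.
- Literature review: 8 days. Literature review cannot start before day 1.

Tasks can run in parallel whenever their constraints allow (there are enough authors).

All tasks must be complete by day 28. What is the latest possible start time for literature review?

Revision has no dependents, so it just needs to finish by day 28. Starting by 28 − 1 = day 27 achieves that.
Data collection feeds into revision (must start by day 27); so data collection must finish by day 27 and therefore start by day 15.
Figure drafting must finish before revision (must start by day 27). With a 9-day duration, figure drafting must start by 27 − 9 = day 18.
Nothing follows submission; the deadline of day 28 is its only limit. It must start by 28 − 8 = day 20.
Internal review must finish before submission (must start by day 20). With a 6-day duration, internal review must start by 20 − 6 = day 14.
Literature review has several dependents: data collection (must start by day 15); figure drafting (must start by day 18, minus 3-day gap → day 15); internal review (must start by day 14); revision (must start by day 27). The earliest of those limits is day 14, so literature review must start by 14 − 8 = day 6.

6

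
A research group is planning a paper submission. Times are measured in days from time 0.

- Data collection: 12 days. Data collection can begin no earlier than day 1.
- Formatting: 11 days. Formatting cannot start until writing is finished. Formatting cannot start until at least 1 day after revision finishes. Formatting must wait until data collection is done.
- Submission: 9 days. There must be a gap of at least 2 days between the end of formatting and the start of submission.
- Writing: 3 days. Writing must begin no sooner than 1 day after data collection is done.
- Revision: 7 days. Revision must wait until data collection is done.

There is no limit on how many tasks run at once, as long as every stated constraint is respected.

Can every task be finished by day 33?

No

After its own release at day 1, data collection can start at day 1 and finishes at day 13.
Revision waits on data collection (finishes day 13), so it starts at day 13 and finishes at 13 + 7 = day 20.
Writing cannot begin until data collection (finishes day 13, plus 1-day gap → day 14). It runs from day 14 to 14 + 3 = day 17.
Formatting needs all of writing (finishes day 17); revision (finishes day 20, plus 1-day gap → day 21); data collection (finishes day 13). That puts its earliest start at day 21; it finishes at 21 + 11 = day 32.
Submission waits on formatting (finishes day 32, plus 2-day gap → day 34), so it starts at day 34 and finishes at 34 + 9 = day 43.
The earliest everything can be done is day 43, which is after the deadline of 33, so it is not possible.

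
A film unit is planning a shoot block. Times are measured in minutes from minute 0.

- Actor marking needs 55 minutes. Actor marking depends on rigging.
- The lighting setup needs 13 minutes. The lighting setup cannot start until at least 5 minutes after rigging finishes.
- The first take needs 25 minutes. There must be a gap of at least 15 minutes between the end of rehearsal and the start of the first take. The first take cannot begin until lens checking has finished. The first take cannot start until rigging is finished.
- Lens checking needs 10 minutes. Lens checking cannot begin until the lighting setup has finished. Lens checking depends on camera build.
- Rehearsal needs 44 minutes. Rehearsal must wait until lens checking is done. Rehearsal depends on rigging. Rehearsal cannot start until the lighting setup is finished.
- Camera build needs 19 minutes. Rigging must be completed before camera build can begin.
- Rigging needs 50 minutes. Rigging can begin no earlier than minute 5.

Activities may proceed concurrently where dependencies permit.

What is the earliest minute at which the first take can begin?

Rigging cannot begin until its own release at minute 5. It runs from minute 5 to 5 + 50 = minute 55.
After rigging (finishes minute 55), camera build can start at minute 55 and finishes at minute 74.
After rigging (finishes minute 55, plus 5-minute gap → minute 60), the lighting setup can start at minute 60 and finishes at minute 73.
For lens checking: the lighting setup (finishes minute 73); camera build (finishes minute 74). Taking the maximum gives a start of minute 74, and it finishes at 74 + 10 = minute 84.
For rehearsal: lens checking (finishes minute 84); rigging (finishes minute 55); the lighting setup (finishes minute 73). Taking the maximum gives a start of minute 84, and it finishes at 84 + 44 = minute 128.
The first take waits on rehearsal (finishes minute 128, plus 15-minute gap → minute 143); lens checking (finishes minute 84); rigging (finishes minute 55). The latest of these is minute 143, which is the earliest the first take can start.

143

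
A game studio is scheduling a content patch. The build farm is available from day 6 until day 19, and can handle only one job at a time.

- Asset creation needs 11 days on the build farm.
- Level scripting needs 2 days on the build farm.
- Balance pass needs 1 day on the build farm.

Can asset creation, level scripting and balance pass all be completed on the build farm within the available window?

The build farm window is 19 − 6 = 13 days.
Running back to back, the jobs need 11 + 2 + 1 = 14 days on the build farm.
Since 14 > 13, they cannot all fit.

No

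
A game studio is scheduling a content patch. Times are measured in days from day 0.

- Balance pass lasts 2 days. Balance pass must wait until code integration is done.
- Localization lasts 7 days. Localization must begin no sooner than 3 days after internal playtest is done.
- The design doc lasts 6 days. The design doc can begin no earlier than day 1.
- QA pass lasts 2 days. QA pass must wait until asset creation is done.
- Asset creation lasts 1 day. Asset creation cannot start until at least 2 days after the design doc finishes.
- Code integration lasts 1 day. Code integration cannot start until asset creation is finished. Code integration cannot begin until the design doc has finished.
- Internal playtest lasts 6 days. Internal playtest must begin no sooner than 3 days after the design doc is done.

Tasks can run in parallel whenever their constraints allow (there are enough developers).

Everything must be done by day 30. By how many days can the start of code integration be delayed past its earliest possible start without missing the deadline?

17

After its own release at day 1, the design doc can start at day 1 and finishes at day 7.
Asset creation waits on the design doc (finishes day 7, plus 2-day gap → day 9), so it starts at day 9 and finishes at 9 + 1 = day 10.
Code integration cannot start until asset creation (finishes day 10); the design doc (finishes day 7). The controlling bound is day 10, so code integration finishes at 10 + 1 = day 11.

Working backward from the deadline:
To finish by day 30, balance pass (duration 2) must start no later than day 28.
Code integration must finish before balance pass (must start by day 28). With a 1-day duration, code integration must start by 28 − 1 = day 27.
So code integration can start as early as day 10 and as late as day 27, giving 27 − 10 = 17 days of slack.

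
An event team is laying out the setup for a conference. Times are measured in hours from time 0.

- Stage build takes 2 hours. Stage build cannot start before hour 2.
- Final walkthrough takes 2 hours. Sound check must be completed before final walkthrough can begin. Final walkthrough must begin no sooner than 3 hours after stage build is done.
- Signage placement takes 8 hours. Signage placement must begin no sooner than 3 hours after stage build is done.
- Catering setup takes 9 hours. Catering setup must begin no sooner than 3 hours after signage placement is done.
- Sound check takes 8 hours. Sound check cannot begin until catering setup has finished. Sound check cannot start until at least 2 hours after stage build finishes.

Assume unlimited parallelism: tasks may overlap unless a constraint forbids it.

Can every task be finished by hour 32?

Stage build waits on its own release at hour 2, so it starts at hour 2 and finishes at 2 + 2 = hour 4.
Signage placement waits on stage build (finishes hour 4, plus 3-hour gap → hour 7), so it starts at hour 7 and finishes at 7 + 8 = hour 15.
Catering setup waits on signage placement (finishes hour 15, plus 3-hour gap → hour 18), so it starts at hour 18 and finishes at 18 + 9 = hour 27.
Sound check cannot start until catering setup (finishes hour 27); stage build (finishes hour 4, plus 2-hour gap → hour 6). The controlling bound is hour 27, so sound check finishes at 27 + 8 = hour 35.
Final walkthrough cannot start until sound check (finishes hour 35); stage build (finishes hour 4, plus 3-hour gap → hour 7). The controlling bound is hour 35, so final walkthrough finishes at 35 + 2 = hour 37.
The earliest everything can be done is hour 37, which is after the deadline of 32, so it is not possible.

No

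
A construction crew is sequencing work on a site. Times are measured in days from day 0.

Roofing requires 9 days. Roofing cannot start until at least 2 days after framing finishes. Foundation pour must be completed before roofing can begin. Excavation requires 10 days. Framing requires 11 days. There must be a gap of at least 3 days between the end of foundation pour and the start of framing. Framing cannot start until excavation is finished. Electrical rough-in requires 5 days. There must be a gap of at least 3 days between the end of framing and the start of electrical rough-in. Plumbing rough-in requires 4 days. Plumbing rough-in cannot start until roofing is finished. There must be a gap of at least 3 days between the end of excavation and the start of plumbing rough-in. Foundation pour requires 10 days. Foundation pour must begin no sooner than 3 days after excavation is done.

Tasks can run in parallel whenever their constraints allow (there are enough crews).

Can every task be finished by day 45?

Excavation can start immediately at day 0; it finishes at day 10.
Foundation pour waits on excavation (finishes day 10, plus 3-day gap → day 13), so it starts at day 13 and finishes at 13 + 10 = day 23.
Framing has to wait for foundation pour (finishes day 23, plus 3-day gap → day 26); excavation (finishes day 10). The latest of these is day 26, so framing runs day 26 to 26 + 11 = day 37.
After framing (finishes day 37, plus 3-day gap → day 40), electrical rough-in can start at day 40 and finishes at day 45.
Roofing cannot start until framing (finishes day 37, plus 2-day gap → day 39); foundation pour (finishes day 23). The controlling bound is day 39, so roofing finishes at 39 + 9 = day 48.
Plumbing rough-in has to wait for roofing (finishes day 48); excavation (finishes day 10, plus 3-day gap → day 13). The latest of these is day 48, so plumbing rough-in runs day 48 to 48 + 4 = day 52.
The earliest everything can be done is day 52, which is after the deadline of 45, so it is not possible.

No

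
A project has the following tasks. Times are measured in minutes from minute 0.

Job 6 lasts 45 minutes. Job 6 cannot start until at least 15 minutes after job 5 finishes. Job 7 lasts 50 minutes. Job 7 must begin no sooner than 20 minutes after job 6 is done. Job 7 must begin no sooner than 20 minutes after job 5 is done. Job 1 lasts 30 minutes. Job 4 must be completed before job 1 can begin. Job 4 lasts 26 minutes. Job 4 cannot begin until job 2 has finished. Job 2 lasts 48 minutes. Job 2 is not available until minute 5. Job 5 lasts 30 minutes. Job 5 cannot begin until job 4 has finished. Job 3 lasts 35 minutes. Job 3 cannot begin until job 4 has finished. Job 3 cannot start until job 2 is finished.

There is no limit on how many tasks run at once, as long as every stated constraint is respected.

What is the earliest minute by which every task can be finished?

Job 2 cannot begin until its own release at minute 5. It runs from minute 5 to 5 + 48 = minute 53.
After job 2 (finishes minute 53), job 4 can start at minute 53 and finishes at minute 79.
Job 5 waits on job 4 (finishes minute 79), so it starts at minute 79 and finishes at 79 + 30 = minute 109.
After job 5 (finishes minute 109, plus 15-minute gap → minute 124), job 6 can start at minute 124 and finishes at minute 169.
Job 7 has to wait for job 6 (finishes minute 169, plus 20-minute gap → minute 189); job 5 (finishes minute 109, plus 20-minute gap → minute 129). The latest of these is minute 189, so job 7 runs minute 189 to 189 + 50 = minute 239.
Job 3 needs all of job 4 (finishes minute 79); job 2 (finishes minute 53). That puts its earliest start at minute 79; it finishes at 79 + 35 = minute 114.
Job 1 cannot begin until job 4 (finishes minute 79). It runs from minute 79 to 79 + 30 = minute 109.
All tasks are finished once the last one completes. Finish times: Job 1 at 109, Job 2 at 53, Job 3 at 114, Job 4 at 79, Job 5 at 109, Job 6 at 169, Job 7 at 239. The latest is minute 239.

239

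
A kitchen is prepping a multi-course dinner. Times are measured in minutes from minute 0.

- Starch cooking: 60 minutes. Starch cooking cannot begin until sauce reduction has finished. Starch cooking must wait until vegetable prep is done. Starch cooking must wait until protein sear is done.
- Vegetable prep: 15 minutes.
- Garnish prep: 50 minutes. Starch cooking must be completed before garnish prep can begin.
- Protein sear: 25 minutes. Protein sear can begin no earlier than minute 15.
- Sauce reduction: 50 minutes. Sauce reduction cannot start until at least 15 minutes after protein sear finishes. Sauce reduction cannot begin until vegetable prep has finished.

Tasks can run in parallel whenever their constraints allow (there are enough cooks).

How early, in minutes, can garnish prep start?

Vegetable prep can start immediately at minute 0; it finishes at minute 15.
After its own release at minute 15, protein sear can start at minute 15 and finishes at minute 40.
For sauce reduction: protein sear (finishes minute 40, plus 15-minute gap → minute 55); vegetable prep (finishes minute 15). Taking the maximum gives a start of minute 55, and it finishes at 55 + 50 = minute 105.
Starch cooking cannot start until sauce reduction (finishes minute 105); vegetable prep (finishes minute 15); protein sear (finishes minute 40). The controlling bound is minute 105, so starch cooking finishes at 105 + 60 = minute 165.
Garnish prep waits on starch cooking (finishes minute 165), so the earliest it can start is minute 165.

165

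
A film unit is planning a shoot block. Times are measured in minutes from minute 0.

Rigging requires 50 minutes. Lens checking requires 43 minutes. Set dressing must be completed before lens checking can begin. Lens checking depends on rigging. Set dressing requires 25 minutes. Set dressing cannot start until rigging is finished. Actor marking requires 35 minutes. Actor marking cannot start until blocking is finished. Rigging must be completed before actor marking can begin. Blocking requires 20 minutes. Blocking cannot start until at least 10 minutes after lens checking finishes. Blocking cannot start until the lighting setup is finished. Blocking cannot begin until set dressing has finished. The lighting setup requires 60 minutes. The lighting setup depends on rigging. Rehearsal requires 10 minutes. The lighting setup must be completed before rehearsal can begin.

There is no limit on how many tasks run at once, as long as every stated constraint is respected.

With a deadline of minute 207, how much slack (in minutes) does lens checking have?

Rigging can start immediately at minute 0; it finishes at minute 50.
Set dressing waits on rigging (finishes minute 50), so it starts at minute 50 and finishes at 50 + 25 = minute 75.
For lens checking: set dressing (finishes minute 75); rigging (finishes minute 50). Taking the maximum gives a start of minute 75, and it finishes at 75 + 43 = minute 118.

Working backward from the deadline:
Actor marking must finish by minute 207; it takes 35 minutes, so it must start by 207 − 35 = minute 172.
Blocking must finish before actor marking (must start by minute 172). With a 20-minute duration, blocking must start by 172 − 20 = minute 152.
Lens checking must finish before blocking (must start by minute 152, minus 10-minute gap → minute 142). With a 43-minute duration, lens checking must start by 142 − 43 = minute 99.
So lens checking can start as early as minute 75 and as late as minute 99, giving 99 − 75 = 24 minutes of slack.

24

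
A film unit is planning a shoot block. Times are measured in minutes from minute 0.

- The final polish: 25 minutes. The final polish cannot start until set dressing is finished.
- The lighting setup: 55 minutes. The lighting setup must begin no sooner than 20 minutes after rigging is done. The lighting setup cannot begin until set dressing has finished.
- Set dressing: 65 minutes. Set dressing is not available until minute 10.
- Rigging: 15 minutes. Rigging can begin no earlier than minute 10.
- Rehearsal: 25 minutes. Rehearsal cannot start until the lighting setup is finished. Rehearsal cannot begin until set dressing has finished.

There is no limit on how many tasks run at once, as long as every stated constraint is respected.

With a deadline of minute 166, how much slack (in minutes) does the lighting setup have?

Set dressing waits on its own release at minute 10, so it starts at minute 10 and finishes at 10 + 65 = minute 75.
Rigging cannot begin until its own release at minute 10. It runs from minute 10 to 10 + 15 = minute 25.
The lighting setup needs all of rigging (finishes minute 25, plus 20-minute gap → minute 45); set dressing (finishes minute 75). That puts its earliest start at minute 75; it finishes at 75 + 55 = minute 130.

Working backward from the deadline:
Rehearsal must finish by minute 166; it takes 25 minutes, so it must start by 166 − 25 = minute 141.
The lighting setup feeds into rehearsal (must start by minute 141); so the lighting setup must finish by minute 141 and therefore start by minute 86.
So the lighting setup can start as early as minute 75 and as late as minute 86, giving 86 − 75 = 11 minutes of slack.

11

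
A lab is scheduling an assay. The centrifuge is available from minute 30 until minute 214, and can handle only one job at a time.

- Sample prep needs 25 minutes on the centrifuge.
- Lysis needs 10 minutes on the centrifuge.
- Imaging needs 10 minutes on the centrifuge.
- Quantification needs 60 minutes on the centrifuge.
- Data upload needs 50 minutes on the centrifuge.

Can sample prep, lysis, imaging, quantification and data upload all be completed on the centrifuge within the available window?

The centrifuge window is 214 − 30 = 184 minutes.
Running back to back, the jobs need 25 + 10 + 10 + 60 + 50 = 155 minutes on the centrifuge.
Since 155 ≤ 184, they fit within the window.

Yes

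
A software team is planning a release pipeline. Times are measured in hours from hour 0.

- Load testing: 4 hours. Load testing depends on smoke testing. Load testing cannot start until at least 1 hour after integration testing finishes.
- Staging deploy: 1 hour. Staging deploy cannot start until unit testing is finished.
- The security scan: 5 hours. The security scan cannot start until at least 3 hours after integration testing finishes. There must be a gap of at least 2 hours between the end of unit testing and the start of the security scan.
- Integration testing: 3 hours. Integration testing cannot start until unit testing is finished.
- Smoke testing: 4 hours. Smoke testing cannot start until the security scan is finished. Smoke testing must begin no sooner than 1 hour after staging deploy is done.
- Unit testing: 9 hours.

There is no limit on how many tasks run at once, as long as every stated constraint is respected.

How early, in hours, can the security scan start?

Unit testing has no prerequisites, so it starts at hour 0 and finishes at hour 9.
Integration testing cannot begin until unit testing (finishes hour 9). It runs from hour 9 to 9 + 3 = hour 12.
The security scan waits on integration testing (finishes hour 12, plus 3-hour gap → hour 15); unit testing (finishes hour 9, plus 2-hour gap → hour 11). The latest of these is hour 15, which is the earliest the security scan can start.

15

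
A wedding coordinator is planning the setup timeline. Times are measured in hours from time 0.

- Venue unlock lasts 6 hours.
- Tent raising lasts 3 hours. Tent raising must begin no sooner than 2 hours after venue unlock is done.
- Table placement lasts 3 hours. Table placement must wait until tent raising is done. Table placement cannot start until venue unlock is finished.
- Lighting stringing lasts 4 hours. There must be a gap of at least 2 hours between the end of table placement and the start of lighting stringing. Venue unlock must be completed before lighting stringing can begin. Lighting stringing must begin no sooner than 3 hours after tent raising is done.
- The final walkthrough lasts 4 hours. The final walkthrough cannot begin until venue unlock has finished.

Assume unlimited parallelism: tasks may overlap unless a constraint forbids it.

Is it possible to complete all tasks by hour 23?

Yes

Venue unlock has no prerequisites, so it starts at hour 0 and finishes at hour 6.
The final walkthrough cannot begin until venue unlock (finishes hour 6). It runs from hour 6 to 6 + 4 = hour 10.
After venue unlock (finishes hour 6, plus 2-hour gap → hour 8), tent raising can start at hour 8 and finishes at hour 11.
Table placement needs all of tent raising (finishes hour 11); venue unlock (finishes hour 6). That puts its earliest start at hour 11; it finishes at 11 + 3 = hour 14.
Lighting stringing needs all of table placement (finishes hour 14, plus 2-hour gap → hour 16); venue unlock (finishes hour 6); tent raising (finishes hour 11, plus 3-hour gap → hour 14). That puts its earliest start at hour 16; it finishes at 16 + 4 = hour 20.
Every task is finished by hour 20, which is no later than the deadline of 23, so the schedule is feasible.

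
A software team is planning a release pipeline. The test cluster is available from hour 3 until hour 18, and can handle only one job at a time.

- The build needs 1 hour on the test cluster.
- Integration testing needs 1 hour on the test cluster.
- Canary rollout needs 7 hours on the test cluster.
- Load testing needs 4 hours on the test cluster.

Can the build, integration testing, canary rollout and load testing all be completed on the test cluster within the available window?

The test cluster window is 18 − 3 = 15 hours.
Running back to back, the jobs need 1 + 1 + 7 + 4 = 13 hours on the test cluster.
Since 13 ≤ 15, they fit within the window.

Yes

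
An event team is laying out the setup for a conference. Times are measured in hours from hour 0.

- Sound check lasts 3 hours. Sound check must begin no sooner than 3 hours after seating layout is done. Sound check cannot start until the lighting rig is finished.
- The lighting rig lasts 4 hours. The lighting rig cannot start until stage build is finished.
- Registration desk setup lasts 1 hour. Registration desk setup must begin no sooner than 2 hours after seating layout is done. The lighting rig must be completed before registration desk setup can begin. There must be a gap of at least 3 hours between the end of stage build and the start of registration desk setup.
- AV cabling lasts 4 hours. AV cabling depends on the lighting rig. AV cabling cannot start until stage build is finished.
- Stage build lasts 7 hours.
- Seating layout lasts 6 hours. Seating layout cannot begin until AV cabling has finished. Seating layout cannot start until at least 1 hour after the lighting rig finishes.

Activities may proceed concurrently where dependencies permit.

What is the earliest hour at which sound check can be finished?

Stage build has no prerequisites, so it starts at hour 0 and finishes at hour 7.
The lighting rig cannot begin until stage build (finishes hour 7). It runs from hour 7 to 7 + 4 = hour 11.
For AV cabling: the lighting rig (finishes hour 11); stage build (finishes hour 7). Taking the maximum gives a start of hour 11, and it finishes at 11 + 4 = hour 15.
Seating layout needs all of AV cabling (finishes hour 15); the lighting rig (finishes hour 11, plus 1-hour gap → hour 12). That puts its earliest start at hour 15; it finishes at 15 + 6 = hour 21.
Sound check has to wait for seating layout (finishes hour 21, plus 3-hour gap → hour 24); the lighting rig (finishes hour 11). The latest of these is hour 24, so sound check runs hour 24 to 24 + 3 = hour 27.

27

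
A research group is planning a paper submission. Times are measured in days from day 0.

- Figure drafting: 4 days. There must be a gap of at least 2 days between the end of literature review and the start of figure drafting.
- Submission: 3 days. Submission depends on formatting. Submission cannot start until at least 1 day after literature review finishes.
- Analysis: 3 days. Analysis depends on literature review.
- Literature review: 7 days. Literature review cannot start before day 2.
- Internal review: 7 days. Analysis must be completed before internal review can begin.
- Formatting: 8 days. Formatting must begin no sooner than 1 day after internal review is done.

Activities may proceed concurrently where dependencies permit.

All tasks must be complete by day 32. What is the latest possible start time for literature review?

3

Submission has no dependents, so it just needs to finish by day 32. Starting by 32 − 3 = day 29 achieves that.
Formatting must finish before submission (must start by day 29). With an 8-day duration, formatting must start by 29 − 8 = day 21.
Since formatting (must start by day 21, minus 1-day gap → day 20) depends on it, internal review must finish by day 20. Backing off its 7-day duration gives a latest start of day 13.
Analysis has to be done before internal review (must start by day 13). That means finishing by day 13, i.e. starting by 13 − 3 = day 10.
Figure drafting must finish by day 32; it takes 4 days, so it must start by 32 − 4 = day 28.
Literature review has several dependents: analysis (must start by day 10); figure drafting (must start by day 28, minus 2-day gap → day 26); submission (must start by day 29, minus 1-day gap → day 28). The earliest of those limits is day 10, so literature review must start by 10 − 7 = day 3.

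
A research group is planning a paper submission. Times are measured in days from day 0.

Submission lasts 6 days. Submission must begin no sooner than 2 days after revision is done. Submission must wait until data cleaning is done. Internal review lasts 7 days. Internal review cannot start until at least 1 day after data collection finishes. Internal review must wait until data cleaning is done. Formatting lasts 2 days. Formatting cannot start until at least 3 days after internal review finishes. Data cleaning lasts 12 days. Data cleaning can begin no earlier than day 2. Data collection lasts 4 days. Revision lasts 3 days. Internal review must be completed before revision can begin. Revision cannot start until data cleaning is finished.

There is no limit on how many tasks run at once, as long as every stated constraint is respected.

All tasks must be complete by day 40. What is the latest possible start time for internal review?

22

To finish by day 40, submission (duration 6) must start no later than day 34.
Revision must finish before submission (must start by day 34, minus 2-day gap → day 32). With a 3-day duration, revision must start by 32 − 3 = day 29.
Formatting must finish by day 40; it takes 2 days, so it must start by 40 − 2 = day 38.
Internal review feeds revision (must start by day 29); formatting (must start by day 38, minus 3-day gap → day 35). Taking the minimum, internal review must finish by day 29 and start by 29 − 7 = day 22.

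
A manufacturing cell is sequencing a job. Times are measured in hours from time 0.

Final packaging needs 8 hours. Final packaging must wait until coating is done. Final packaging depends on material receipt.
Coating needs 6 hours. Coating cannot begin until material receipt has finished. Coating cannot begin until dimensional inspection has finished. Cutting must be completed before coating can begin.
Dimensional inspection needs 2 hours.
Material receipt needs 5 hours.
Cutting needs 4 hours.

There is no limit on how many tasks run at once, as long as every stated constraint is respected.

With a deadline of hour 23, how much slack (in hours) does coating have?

4

Nothing blocks dimensional inspection, so it runs from hour 0 to hour 2.
Cutting can start immediately at hour 0; it finishes at hour 4.
Material receipt has no prerequisites, so it starts at hour 0 and finishes at hour 5.
Coating needs all of material receipt (finishes hour 5); dimensional inspection (finishes hour 2); cutting (finishes hour 4). That puts its earliest start at hour 5; it finishes at 5 + 6 = hour 11.

Working backward from the deadline:
To finish by hour 23, final packaging (duration 8) must start no later than hour 15.
Since final packaging (must start by hour 15) depends on it, coating must finish by hour 15. Backing off its 6-hour duration gives a latest start of hour 9.
So coating can start as early as hour 5 and as late as hour 9, giving 9 − 5 = 4 hours of slack.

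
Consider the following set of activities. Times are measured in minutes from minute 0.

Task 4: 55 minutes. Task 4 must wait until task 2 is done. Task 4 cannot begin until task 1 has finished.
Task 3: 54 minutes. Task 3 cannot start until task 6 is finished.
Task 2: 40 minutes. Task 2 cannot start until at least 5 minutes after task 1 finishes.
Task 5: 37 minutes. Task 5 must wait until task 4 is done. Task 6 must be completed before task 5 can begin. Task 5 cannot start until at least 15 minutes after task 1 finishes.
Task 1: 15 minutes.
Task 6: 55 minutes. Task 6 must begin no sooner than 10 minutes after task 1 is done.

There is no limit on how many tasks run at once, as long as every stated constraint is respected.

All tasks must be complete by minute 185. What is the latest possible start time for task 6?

76

Task 5 has no dependents, so it just needs to finish by minute 185. Starting by 185 − 37 = minute 148 achieves that.
Task 3 must finish by minute 185; it takes 54 minutes, so it must start by 185 − 54 = minute 131.
Task 6 feeds task 3 (must start by minute 131); task 5 (must start by minute 148). Taking the minimum, task 6 must finish by minute 131 and start by 131 − 55 = minute 76.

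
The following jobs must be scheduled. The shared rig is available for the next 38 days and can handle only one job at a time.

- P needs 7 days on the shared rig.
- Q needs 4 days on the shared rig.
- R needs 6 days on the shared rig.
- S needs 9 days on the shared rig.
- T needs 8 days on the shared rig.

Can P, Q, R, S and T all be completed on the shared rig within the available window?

Running back to back, the jobs need 7 + 4 + 6 + 9 + 8 = 34 days on the shared rig.
Since 34 ≤ 38, they fit within the window.

Yes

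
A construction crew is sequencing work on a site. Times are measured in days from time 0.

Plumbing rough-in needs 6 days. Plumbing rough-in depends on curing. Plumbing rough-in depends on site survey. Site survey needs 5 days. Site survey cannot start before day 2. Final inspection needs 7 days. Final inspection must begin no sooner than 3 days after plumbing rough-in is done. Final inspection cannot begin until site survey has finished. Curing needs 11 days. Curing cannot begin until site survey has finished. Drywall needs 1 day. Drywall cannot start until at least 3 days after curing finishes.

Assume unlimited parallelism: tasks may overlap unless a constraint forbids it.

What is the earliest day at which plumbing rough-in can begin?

18

After its own release at day 2, site survey can start at day 2 and finishes at day 7.
After site survey (finishes day 7), curing can start at day 7 and finishes at day 18.
Plumbing rough-in waits on curing (finishes day 18); site survey (finishes day 7). The latest of these is day 18, which is the earliest plumbing rough-in can start.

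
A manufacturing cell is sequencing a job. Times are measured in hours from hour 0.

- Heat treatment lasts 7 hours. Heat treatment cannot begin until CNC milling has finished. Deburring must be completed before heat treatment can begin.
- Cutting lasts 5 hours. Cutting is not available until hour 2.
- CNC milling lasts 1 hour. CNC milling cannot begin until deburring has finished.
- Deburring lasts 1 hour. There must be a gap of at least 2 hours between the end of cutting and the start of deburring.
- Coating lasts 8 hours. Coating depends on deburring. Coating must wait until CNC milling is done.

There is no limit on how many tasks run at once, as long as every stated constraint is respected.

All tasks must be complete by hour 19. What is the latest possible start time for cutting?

Heat treatment must finish by hour 19; it takes 7 hours, so it must start by 19 − 7 = hour 12.
Nothing follows coating; the deadline of hour 19 is its only limit. It must start by 19 − 8 = hour 11.
For CNC milling: heat treatment (must start by hour 12); coating (must start by hour 11). The most restrictive is hour 11; with a 1-hour duration, CNC milling must start by hour 10.
Deburring feeds CNC milling (must start by hour 10); heat treatment (must start by hour 12); coating (must start by hour 11). Taking the minimum, deburring must finish by hour 10 and start by 10 − 1 = hour 9.
Cutting has to be done before deburring (must start by hour 9, minus 2-hour gap → hour 7). That means finishing by hour 7, i.e. starting by 7 − 5 = hour 2.

2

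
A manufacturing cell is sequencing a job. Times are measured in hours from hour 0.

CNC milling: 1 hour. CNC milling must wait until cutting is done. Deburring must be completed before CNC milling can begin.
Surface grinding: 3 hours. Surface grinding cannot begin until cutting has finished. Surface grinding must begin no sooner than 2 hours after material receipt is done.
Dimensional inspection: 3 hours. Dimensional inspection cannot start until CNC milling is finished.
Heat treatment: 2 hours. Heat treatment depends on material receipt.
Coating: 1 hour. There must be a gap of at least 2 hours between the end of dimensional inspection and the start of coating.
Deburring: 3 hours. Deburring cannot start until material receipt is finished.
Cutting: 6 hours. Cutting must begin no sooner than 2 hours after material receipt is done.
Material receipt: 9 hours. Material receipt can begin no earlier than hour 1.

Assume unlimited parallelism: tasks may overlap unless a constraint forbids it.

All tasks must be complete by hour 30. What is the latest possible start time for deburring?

Nothing follows coating; the deadline of hour 30 is its only limit. It must start by 30 − 1 = hour 29.
Since coating (must start by hour 29, minus 2-hour gap → hour 27) depends on it, dimensional inspection must finish by hour 27. Backing off its 3-hour duration gives a latest start of hour 24.
CNC milling must finish before dimensional inspection (must start by hour 24). With a 1-hour duration, CNC milling must start by 24 − 1 = hour 23.
Deburring must finish before CNC milling (must start by hour 23). With a 3-hour duration, deburring must start by 23 − 3 = hour 20.

20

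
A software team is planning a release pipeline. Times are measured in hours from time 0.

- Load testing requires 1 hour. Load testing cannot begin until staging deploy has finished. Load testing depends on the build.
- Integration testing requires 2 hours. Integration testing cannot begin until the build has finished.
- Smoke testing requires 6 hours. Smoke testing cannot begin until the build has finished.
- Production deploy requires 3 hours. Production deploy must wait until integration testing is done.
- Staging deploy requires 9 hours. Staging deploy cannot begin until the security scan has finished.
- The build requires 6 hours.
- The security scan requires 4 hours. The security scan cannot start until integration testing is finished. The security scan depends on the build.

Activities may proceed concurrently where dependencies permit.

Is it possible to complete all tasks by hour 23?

Yes

Nothing blocks the build, so it runs from hour 0 to hour 6.
Smoke testing waits on the build (finishes hour 6), so it starts at hour 6 and finishes at 6 + 6 = hour 12.
After the build (finishes hour 6), integration testing can start at hour 6 and finishes at hour 8.
Production deploy waits on integration testing (finishes hour 8), so it starts at hour 8 and finishes at 8 + 3 = hour 11.
The security scan cannot start until integration testing (finishes hour 8); the build (finishes hour 6). The controlling bound is hour 8, so the security scan finishes at 8 + 4 = hour 12.
Staging deploy cannot begin until the security scan (finishes hour 12). It runs from hour 12 to 12 + 9 = hour 21.
Load testing cannot start until staging deploy (finishes hour 21); the build (finishes hour 6). The controlling bound is hour 21, so load testing finishes at 21 + 1 = hour 22.
Every task is finished by hour 22, which is no later than the deadline of 23, so the schedule is feasible.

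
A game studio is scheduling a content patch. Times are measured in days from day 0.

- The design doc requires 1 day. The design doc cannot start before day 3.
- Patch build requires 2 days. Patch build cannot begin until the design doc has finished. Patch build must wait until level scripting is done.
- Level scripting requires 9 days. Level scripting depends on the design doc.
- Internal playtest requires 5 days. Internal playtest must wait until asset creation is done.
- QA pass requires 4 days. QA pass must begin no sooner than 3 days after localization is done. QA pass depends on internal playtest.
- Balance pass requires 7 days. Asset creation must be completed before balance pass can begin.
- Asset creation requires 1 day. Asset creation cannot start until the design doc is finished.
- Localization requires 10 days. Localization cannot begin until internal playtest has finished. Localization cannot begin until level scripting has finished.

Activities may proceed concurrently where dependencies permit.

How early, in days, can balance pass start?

The design doc cannot begin until its own release at day 3. It runs from day 3 to 3 + 1 = day 4.
Asset creation cannot begin until the design doc (finishes day 4). It runs from day 4 to 4 + 1 = day 5.
Balance pass waits on asset creation (finishes day 5), so the earliest it can start is day 5.

5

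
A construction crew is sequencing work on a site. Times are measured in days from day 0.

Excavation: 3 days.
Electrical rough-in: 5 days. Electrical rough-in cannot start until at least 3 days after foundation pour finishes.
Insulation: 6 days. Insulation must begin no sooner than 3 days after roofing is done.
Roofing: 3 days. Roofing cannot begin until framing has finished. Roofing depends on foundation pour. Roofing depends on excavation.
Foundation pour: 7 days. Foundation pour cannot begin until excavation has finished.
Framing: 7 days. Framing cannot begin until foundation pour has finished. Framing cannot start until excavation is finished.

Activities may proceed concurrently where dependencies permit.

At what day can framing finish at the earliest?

17

Excavation has no prerequisites, so it starts at day 0 and finishes at day 3.
Foundation pour waits on excavation (finishes day 3), so it starts at day 3 and finishes at 3 + 7 = day 10.
For framing: foundation pour (finishes day 10); excavation (finishes day 3). Taking the maximum gives a start of day 10, and it finishes at 10 + 7 = day 17.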